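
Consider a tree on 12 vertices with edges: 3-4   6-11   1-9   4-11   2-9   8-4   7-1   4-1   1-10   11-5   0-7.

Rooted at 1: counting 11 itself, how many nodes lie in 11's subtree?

3

The subtree rooted at 11 contains: 11, 5, 6 — 3 nodes.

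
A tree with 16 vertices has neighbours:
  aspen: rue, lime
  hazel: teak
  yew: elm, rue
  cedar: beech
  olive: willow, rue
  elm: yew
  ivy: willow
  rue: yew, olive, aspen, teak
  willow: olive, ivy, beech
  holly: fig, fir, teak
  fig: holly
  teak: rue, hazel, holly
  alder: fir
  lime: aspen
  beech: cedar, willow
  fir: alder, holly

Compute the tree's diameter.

A longest path is alder - fir - holly - teak - rue - olive - willow - beech - cedar, with 8 edges.

8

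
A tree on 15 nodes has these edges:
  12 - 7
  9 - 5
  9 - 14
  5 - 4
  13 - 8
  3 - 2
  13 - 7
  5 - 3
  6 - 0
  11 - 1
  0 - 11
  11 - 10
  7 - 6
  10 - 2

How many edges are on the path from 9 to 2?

3

9 - 5 - 3 - 2: 3 edges.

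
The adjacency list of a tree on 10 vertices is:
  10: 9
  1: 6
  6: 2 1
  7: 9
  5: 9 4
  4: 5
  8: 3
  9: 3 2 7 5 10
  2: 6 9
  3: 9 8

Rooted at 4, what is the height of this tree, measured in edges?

5

The longest root-to-leaf path is 4 → 5 → 9 → 2 → 6 → 1 (5 edges).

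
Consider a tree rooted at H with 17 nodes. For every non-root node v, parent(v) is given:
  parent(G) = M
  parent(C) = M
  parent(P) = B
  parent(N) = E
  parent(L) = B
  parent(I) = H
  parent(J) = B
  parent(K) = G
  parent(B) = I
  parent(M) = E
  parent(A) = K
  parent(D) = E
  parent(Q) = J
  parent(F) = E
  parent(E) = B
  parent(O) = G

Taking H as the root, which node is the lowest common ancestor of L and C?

L's ancestor chain is L, B, I, H and C's is C, M, E, B, I, H; they first meet at B.

B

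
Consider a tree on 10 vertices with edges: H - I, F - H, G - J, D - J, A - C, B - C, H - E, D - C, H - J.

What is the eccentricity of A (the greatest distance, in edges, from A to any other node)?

5

Distances from A peak at 5, attained at E (F, I also at distance 5).
A-C-D-J-H-E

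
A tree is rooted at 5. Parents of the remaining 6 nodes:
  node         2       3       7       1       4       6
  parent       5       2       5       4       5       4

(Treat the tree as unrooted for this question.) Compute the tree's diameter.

4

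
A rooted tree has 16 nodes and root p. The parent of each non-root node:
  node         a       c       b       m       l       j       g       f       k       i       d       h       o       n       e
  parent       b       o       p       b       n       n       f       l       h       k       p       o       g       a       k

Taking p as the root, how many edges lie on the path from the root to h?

p–b–a–n–l–f–g–o–h — 8 edges.

8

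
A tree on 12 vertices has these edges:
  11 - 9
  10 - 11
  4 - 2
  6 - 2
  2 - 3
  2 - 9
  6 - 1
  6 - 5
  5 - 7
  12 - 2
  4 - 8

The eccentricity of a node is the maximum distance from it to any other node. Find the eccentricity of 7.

6

The node farthest from 7 is 10, via 7 – 5 – 6 – 2 – 9 – 11 – 10 — 6 edges.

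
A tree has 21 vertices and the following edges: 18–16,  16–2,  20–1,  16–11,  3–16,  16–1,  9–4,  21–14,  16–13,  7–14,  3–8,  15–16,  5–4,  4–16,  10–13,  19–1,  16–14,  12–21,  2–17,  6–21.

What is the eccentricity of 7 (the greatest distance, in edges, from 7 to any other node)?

Distances from 7 peak at 4, attained at 9 (20, 8, 5, 19, 10, 17 also at distance 4).
7–14–16–4–9

4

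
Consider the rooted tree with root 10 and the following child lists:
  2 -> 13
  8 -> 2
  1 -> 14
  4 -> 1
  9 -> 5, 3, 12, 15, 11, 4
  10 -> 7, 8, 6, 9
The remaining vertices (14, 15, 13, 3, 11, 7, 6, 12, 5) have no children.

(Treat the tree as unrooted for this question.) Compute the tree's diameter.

7

Starting from 13, a farthest node is 14 at distance 7.
One longest path: 13-2-8-10-9-4-1-14.
So the diameter is 7.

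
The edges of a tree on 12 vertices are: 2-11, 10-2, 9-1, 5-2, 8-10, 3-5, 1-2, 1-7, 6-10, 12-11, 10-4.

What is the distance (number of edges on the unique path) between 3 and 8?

Walking from 3: 3 – 5 – 2 – 10 – 8. Length 4.

4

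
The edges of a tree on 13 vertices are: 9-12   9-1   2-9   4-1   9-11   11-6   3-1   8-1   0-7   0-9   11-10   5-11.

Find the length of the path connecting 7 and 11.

3

Walking from 7: 7–0–9–11. Length 3.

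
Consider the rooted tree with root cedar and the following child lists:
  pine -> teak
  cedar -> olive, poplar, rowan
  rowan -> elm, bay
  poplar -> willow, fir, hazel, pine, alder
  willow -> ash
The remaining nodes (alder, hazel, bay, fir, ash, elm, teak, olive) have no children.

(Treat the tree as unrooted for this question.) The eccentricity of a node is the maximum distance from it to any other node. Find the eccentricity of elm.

5

Distances from elm peak at 5, attained at ash (teak also at distance 5).
elm – rowan – cedar – poplar – willow – ash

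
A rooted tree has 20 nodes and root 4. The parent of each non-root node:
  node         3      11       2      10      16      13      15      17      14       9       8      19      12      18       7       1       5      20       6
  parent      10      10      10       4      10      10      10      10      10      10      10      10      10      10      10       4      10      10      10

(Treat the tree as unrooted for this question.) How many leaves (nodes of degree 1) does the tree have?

Degree-1 nodes: 1, 2, 3, 5, 6, 7, 8, 9, 11, 12, 13, 14, 15, 16, 17, 18, 19, 20 — 18 of them.

18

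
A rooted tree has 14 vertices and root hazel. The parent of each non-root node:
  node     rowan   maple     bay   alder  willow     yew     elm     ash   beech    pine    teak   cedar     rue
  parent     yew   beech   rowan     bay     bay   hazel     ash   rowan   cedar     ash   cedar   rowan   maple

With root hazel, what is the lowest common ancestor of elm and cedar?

rowan

elm's ancestor chain is elm, ash, rowan, yew, hazel and cedar's is cedar, rowan, yew, hazel; they first meet at rowan.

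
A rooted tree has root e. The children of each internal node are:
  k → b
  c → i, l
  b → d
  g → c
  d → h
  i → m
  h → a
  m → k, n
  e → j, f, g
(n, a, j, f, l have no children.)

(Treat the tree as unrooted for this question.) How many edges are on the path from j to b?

7

The path is j–e–g–c–i–m–k–b, which has 7 edges.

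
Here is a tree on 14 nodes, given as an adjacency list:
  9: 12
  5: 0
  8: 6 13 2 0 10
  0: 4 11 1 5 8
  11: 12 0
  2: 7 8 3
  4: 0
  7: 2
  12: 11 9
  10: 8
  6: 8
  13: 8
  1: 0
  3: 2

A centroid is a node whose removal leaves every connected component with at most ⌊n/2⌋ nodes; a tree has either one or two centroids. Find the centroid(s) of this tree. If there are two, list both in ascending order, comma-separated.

0, 8

If 8 is removed the pieces have sizes 7, 3, 1, 1, 1, all ≤ ⌊14/2⌋ = 7.
Its neighbour 0 also leaves a largest component of size 7, so both are centroids.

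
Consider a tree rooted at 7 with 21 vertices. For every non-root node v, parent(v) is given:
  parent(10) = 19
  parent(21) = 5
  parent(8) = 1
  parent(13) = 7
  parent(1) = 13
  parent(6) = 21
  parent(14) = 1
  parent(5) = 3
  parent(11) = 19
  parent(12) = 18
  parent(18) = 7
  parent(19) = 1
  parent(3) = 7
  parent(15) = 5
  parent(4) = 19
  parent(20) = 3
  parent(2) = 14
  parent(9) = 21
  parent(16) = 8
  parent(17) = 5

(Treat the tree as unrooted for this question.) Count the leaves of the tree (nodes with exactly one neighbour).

11

Exactly 11 nodes have a single neighbour: 2, 4, 6, 9, 10, 11, 12, 15, 16, 17, 20.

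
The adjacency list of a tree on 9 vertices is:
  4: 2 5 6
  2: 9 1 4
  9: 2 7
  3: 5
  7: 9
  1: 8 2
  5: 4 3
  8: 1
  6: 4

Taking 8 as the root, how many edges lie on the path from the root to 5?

4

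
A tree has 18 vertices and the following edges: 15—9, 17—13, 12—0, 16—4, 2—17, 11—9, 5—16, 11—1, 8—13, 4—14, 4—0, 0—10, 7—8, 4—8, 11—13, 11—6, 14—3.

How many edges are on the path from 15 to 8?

4

15–9–11–13–8: 4 edges.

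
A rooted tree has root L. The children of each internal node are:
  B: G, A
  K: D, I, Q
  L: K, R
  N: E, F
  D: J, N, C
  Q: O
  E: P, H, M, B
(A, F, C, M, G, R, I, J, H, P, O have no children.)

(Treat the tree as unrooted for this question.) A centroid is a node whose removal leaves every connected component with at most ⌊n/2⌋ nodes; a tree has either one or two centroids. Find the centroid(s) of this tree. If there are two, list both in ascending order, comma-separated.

D, N

Removing D splits the tree into components of sizes 9, 6, 1, 1; the largest is 9 ≤ ⌊18/2⌋ = 9.
Its neighbour N also leaves a largest component of size 9, so both are centroids.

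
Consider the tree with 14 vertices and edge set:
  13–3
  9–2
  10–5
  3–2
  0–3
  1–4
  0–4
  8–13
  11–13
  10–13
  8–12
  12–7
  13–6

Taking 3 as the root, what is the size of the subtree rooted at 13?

13's subtree: {13, 8, 6, 10, 11, 12, 5, 7}, size 8.

8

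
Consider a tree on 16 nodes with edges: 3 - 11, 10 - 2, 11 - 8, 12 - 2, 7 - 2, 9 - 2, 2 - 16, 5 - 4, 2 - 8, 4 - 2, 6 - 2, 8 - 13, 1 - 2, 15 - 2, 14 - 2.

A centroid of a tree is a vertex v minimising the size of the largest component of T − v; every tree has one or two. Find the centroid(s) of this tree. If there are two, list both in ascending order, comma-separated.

2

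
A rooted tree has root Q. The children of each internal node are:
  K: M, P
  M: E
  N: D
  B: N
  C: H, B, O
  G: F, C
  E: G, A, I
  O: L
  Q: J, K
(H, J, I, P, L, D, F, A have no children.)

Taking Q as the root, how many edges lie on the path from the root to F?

5

Climbing from F to the root: F–G–E–M–K–Q. That's 5 steps.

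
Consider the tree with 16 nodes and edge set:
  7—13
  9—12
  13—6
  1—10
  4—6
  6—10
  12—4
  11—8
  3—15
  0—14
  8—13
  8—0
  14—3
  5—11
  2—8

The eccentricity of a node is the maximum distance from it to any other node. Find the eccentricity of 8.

The node farthest from 8 is 9, via 8-13-6-4-12-9 — 5 edges.

5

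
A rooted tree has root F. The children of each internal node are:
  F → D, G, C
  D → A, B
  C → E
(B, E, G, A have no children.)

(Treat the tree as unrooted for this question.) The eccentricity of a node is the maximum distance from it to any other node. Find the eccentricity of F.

2

A farthest node from F is A (B, E also at distance 2).
The path F–D–A has 2 edges.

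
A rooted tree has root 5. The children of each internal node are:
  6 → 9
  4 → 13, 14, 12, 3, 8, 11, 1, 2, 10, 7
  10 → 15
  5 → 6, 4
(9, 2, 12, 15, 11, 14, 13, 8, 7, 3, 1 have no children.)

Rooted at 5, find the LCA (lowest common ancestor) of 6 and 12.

Path 6→root: 6 5; path 12→root: 12 4 5.
First common node: 5.

5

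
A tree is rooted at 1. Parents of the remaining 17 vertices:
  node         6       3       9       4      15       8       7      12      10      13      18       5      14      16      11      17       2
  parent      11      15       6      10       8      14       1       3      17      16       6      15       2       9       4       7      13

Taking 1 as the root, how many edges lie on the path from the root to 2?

Climbing from 2 to the root: 2–13–16–9–6–11–4–10–17–7–1. That's 10 steps.

10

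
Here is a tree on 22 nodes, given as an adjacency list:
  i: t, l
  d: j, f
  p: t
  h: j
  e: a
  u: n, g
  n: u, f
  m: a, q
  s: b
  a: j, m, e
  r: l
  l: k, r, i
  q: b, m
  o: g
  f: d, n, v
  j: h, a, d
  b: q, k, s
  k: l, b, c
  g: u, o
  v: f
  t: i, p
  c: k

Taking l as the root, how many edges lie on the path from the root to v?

9

l–k–b–q–m–a–j–d–f–v — 9 edges.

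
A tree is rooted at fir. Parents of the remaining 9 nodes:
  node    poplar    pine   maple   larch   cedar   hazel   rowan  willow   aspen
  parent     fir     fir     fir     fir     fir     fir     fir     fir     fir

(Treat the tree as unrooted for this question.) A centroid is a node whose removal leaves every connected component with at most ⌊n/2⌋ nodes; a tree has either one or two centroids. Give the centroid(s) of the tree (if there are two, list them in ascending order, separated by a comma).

Removing fir splits the tree into components of sizes 1, 1, 1, 1, 1, 1, 1, 1, 1; the largest is 1 ≤ ⌊10/2⌋ = 5.
No neighbour of fir does as well, so fir is the unique centroid.

fir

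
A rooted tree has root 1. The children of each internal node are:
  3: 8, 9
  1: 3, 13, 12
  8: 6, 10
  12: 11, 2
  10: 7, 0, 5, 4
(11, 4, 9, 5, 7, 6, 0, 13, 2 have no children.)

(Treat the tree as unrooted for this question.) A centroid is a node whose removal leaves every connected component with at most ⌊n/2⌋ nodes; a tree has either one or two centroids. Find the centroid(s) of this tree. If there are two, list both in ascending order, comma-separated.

Removing 3 splits the tree into components of sizes 7, 5, 1; the largest is 7 ≤ ⌊14/2⌋ = 7.
Its neighbour 8 also leaves a largest component of size 7, so both are centroids.

3, 8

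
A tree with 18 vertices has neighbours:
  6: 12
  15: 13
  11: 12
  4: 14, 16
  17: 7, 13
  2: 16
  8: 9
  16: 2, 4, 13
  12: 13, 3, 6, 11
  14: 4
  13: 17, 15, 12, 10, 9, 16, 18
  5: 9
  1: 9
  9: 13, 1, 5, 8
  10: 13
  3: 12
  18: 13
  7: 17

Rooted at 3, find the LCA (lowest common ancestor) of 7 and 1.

13

Ancestors of 7 (toward the root): 7, 17, 13, 12, 3.
Ancestors of 1: 1, 9, 13, 12, 3.
The deepest node appearing in both lists is 13.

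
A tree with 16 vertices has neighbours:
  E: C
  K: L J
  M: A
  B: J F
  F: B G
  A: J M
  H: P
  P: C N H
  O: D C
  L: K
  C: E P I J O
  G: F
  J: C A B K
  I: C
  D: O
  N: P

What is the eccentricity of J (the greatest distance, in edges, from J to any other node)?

Distances from J peak at 3, attained at N (H, D, G also at distance 3).
J – C – P – N

3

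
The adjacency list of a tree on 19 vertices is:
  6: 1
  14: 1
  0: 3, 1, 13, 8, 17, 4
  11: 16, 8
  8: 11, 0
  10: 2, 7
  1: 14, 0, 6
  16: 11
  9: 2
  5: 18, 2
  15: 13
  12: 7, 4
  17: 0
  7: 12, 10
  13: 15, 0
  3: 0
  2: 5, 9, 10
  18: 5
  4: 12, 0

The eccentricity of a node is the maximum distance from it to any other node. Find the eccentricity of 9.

9

The node farthest from 9 is 16, via 9–2–10–7–12–4–0–8–11–16 — 9 edges.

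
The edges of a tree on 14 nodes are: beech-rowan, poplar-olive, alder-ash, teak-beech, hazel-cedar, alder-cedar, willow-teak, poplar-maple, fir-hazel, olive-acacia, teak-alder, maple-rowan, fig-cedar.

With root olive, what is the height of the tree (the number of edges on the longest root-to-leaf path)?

9

fir sits deepest: olive–poplar–maple–rowan–beech–teak–alder–cedar–hazel–fir — 9 edges from the root.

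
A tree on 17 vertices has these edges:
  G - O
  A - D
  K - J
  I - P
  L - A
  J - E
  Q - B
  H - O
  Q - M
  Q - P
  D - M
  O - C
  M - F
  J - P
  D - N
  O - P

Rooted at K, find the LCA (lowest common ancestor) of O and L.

P

O's ancestor chain is O, P, J, K and L's is L, A, D, M, Q, P, J, K; they first meet at P.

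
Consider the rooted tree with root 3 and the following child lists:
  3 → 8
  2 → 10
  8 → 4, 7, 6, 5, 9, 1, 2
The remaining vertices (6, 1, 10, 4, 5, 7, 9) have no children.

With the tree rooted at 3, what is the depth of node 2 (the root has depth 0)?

3 – 8 – 2 — 2 edges.

2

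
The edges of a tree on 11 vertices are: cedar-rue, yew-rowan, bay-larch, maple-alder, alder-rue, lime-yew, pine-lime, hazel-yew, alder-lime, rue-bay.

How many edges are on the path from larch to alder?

3

The path is larch–bay–rue–alder, which has 3 edges.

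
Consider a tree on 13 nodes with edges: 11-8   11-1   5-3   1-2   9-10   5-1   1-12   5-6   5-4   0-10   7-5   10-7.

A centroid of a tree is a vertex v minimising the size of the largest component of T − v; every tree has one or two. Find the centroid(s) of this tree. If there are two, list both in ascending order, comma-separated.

5

Delete 5: the remaining components have sizes 5, 4, 1, 1, 1. Max 5 ≤ 6, so 5 is a centroid.
No neighbour of 5 does as well, so 5 is the unique centroid.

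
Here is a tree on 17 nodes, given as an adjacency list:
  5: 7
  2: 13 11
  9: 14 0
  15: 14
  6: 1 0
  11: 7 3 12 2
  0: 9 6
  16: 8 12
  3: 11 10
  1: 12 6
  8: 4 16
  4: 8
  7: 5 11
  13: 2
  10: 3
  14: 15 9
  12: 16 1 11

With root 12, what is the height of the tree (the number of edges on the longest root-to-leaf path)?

6

A deepest node is 15, reached by 12 – 1 – 6 – 0 – 9 – 14 – 15.
That path has 6 edges, so the height is 6.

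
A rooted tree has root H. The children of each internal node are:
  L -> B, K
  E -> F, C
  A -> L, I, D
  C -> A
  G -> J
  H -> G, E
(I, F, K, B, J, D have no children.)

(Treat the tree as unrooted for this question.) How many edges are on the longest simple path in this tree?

Starting from J, a farthest node is K at distance 7.
One longest path: J – G – H – E – C – A – L – K.
So the diameter is 7.

7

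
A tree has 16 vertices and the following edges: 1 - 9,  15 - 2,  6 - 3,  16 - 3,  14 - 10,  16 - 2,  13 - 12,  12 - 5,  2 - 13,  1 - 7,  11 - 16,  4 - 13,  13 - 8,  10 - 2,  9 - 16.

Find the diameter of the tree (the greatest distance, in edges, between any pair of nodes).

A longest path is 7-1-9-16-2-13-12-5, with 7 edges.

7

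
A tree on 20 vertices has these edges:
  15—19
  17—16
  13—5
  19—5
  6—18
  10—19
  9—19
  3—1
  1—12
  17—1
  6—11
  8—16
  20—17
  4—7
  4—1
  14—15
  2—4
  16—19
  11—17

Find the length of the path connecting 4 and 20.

3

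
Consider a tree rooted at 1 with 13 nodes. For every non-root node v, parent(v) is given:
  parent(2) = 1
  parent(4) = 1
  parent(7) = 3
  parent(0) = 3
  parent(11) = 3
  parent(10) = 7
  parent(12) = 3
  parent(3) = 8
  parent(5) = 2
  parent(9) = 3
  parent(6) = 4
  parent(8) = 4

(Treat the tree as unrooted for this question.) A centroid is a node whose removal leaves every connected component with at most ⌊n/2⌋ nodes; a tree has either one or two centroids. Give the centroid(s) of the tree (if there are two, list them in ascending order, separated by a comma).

3

If 3 is removed the pieces have sizes 6, 2, 1, 1, 1, 1, all ≤ ⌊13/2⌋ = 6.
Every other node leaves some component of size > 6, so the centroid is unique.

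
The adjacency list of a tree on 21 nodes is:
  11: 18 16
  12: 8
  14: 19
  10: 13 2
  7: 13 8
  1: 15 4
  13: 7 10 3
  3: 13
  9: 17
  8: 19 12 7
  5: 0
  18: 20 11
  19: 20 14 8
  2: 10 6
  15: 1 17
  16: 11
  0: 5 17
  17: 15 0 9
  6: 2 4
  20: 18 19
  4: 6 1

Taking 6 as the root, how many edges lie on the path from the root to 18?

8

Climbing from 18 to the root: 18–20–19–8–7–13–10–2–6. That's 8 steps.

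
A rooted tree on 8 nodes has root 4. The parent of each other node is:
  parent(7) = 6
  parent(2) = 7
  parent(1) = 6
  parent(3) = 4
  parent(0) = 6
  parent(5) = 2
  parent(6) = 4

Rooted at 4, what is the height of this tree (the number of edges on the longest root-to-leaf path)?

4

5 sits deepest: 4-6-7-2-5 — 4 edges from the root.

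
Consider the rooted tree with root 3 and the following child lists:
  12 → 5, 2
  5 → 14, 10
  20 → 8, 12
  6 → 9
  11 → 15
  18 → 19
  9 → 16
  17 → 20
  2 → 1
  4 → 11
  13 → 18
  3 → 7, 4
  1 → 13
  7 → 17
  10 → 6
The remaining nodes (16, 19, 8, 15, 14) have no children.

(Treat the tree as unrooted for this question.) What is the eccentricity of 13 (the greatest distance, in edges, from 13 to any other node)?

A farthest node from 13 is 15.
The path 13 – 1 – 2 – 12 – 20 – 17 – 7 – 3 – 4 – 11 – 15 has 10 edges.

10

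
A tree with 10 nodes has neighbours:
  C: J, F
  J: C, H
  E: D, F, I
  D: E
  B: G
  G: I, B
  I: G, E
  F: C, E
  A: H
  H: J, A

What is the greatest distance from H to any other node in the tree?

A farthest node from H is B.
The path H – J – C – F – E – I – G – B has 7 edges.

7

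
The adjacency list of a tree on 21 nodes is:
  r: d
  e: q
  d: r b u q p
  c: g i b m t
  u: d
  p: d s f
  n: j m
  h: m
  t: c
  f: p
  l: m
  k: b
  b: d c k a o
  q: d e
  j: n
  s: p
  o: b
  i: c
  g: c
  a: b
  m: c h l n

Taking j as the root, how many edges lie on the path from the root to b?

Path from j to b: j–n–m–c–b, which has 4 edges.

4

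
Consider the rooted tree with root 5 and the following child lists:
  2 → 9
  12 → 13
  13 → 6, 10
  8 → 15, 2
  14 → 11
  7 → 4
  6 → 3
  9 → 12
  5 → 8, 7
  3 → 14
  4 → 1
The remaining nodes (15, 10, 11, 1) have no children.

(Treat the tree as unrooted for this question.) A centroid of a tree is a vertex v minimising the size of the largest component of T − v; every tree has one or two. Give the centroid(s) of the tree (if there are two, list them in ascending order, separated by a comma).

Delete 9: the remaining components have sizes 7, 7. Max 7 ≤ 7, so 9 is a centroid.
Every other node leaves some component of size > 7, so the centroid is unique.

9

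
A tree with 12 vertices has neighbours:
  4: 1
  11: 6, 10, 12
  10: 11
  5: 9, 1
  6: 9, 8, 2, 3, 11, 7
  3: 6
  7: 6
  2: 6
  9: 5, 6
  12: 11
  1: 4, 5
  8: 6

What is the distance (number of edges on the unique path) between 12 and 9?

Walking from 12: 12 – 11 – 6 – 9. Length 3.

3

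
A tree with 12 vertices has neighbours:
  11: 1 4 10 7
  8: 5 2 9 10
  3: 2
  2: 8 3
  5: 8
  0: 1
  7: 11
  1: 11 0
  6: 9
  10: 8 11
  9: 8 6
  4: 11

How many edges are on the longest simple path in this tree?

6

BFS from 0 reaches 6 last, at distance 6; BFS from 6 confirms no node is farther.
Path: 0 - 1 - 11 - 10 - 8 - 9 - 6.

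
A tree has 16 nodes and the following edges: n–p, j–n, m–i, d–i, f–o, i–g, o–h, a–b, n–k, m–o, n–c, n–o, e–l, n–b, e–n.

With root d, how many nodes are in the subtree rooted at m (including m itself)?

m's subtree: {m, o, n, h, f, c, p, j, e, b, k, l, a}, size 13.

13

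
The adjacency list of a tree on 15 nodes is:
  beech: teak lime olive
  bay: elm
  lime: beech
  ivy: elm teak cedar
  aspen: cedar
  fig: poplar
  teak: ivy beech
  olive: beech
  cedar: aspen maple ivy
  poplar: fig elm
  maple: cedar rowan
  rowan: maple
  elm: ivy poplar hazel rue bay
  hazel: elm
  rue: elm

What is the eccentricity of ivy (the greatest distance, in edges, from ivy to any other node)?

A farthest node from ivy is rowan (lime, olive, fig also at distance 3).
The path ivy-cedar-maple-rowan has 3 edges.

3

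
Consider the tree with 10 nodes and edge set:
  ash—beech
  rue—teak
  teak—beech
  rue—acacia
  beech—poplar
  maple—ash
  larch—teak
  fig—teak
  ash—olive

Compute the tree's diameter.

5

BFS from olive reaches acacia last, at distance 5; BFS from acacia confirms no node is farther.
Path: olive – ash – beech – teak – rue – acacia.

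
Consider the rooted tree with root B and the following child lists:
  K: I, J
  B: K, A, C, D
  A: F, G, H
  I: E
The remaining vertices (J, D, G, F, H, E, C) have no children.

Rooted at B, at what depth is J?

2

B – K – J — 2 edges.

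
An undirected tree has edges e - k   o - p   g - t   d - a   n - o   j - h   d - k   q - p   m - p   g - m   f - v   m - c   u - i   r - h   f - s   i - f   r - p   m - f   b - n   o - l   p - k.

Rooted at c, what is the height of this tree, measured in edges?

A deepest node is a, reached by c – m – p – k – d – a.
That path has 5 edges, so the height is 5.

5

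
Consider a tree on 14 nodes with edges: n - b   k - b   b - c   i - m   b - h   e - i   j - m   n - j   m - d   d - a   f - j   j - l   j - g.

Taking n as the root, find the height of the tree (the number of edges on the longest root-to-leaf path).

The longest root-to-leaf path is n → j → m → i → e (4 edges).

4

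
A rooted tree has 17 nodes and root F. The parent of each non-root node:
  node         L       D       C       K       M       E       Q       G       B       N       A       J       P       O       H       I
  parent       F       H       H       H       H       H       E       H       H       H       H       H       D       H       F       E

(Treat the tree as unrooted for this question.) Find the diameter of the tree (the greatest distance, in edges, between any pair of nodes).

4

A longest path is L–F–H–D–P, with 4 edges.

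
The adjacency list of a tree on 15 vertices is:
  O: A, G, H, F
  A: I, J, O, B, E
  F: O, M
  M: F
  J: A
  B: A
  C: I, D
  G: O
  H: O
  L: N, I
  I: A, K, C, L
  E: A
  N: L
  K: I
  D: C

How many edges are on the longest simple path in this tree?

BFS from M reaches D last, at distance 6; BFS from D confirms no node is farther.
Path: M–F–O–A–I–C–D.

6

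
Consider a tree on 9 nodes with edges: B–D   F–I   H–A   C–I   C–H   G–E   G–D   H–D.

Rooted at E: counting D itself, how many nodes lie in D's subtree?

D's subtree: {D, H, B, C, A, I, F}, size 7.

7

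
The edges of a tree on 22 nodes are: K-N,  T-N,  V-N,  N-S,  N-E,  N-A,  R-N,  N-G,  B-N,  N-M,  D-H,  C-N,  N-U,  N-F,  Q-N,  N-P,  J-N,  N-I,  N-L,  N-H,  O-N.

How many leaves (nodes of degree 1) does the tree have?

20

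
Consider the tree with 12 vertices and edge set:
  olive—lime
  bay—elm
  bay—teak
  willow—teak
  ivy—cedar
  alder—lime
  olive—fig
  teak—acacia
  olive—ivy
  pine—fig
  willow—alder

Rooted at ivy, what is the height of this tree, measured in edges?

7

elm sits deepest: ivy–olive–lime–alder–willow–teak–bay–elm — 7 edges from the root.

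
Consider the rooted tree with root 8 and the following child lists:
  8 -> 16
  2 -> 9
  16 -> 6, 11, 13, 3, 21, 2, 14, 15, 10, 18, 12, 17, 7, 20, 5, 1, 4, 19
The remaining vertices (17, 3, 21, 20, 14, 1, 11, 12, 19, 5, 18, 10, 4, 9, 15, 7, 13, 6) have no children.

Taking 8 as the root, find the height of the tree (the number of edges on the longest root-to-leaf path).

3

The longest root-to-leaf path is 8-16-2-9 (3 edges).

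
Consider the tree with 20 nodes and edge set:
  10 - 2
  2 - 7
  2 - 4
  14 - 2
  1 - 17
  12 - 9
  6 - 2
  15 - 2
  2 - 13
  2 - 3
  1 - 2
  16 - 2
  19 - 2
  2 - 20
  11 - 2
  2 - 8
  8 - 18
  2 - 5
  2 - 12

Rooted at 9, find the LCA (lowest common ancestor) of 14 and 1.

2

Ancestors of 14 (toward the root): 14, 2, 12, 9.
Ancestors of 1: 1, 2, 12, 9.
The deepest node appearing in both lists is 2.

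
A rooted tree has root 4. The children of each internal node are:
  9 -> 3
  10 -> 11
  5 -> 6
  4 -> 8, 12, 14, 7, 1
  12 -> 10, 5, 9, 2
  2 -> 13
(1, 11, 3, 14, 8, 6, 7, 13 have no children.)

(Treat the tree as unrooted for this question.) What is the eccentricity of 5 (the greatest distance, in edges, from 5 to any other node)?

The node farthest from 5 is 8 (13, 7, 1, 11, 14, 3 also at distance 3), via 5 – 12 – 4 – 8 — 3 edges.

3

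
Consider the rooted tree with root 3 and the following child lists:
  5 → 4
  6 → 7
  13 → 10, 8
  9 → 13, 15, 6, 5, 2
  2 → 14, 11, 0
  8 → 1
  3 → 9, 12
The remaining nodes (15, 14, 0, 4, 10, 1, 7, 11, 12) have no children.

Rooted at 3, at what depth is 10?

3

Path from 3 to 10: 3–9–13–10, which has 3 edges.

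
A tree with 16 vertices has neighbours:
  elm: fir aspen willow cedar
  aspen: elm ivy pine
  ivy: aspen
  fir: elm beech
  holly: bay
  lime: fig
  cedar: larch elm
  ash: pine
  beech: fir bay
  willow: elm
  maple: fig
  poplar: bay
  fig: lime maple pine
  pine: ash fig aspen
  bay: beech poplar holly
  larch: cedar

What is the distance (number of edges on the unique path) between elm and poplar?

4

Walking from elm: elm - fir - beech - bay - poplar. Length 4.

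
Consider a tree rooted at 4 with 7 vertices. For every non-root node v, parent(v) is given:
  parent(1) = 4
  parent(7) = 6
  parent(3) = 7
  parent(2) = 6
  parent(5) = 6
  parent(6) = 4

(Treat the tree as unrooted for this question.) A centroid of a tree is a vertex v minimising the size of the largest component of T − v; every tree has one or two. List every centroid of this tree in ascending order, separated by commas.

6

Delete 6: the remaining components have sizes 2, 2, 1, 1. Max 2 ≤ 3, so 6 is a centroid.
No neighbour of 6 does as well, so 6 is the unique centroid.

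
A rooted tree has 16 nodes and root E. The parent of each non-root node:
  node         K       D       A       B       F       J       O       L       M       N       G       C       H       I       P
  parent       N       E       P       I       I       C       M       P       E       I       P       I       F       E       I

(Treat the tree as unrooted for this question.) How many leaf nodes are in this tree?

The leaves are A, B, D, G, H, J, K, L, O.
That is 9 leaves.

9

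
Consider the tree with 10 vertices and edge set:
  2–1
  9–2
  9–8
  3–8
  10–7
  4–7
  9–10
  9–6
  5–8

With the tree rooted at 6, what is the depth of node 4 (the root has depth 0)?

6 – 9 – 10 – 7 – 4 — 4 edges.

4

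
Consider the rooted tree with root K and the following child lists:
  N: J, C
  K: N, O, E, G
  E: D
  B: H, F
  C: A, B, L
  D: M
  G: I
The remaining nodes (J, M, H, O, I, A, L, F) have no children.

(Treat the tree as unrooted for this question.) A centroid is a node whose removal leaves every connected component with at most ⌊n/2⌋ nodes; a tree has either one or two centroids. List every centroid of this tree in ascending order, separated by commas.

N

If N is removed the pieces have sizes 7, 6, 1, all ≤ ⌊15/2⌋ = 7.
Every other node leaves some component of size > 7, so the centroid is unique.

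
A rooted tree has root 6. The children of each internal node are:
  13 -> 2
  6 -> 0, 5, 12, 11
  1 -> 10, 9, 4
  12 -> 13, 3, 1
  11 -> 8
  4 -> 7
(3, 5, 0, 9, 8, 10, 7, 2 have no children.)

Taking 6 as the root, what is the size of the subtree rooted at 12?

9

The subtree rooted at 12 contains: 12, 1, 13, 3, 4, 9, 10, 2, 7 — 9 nodes.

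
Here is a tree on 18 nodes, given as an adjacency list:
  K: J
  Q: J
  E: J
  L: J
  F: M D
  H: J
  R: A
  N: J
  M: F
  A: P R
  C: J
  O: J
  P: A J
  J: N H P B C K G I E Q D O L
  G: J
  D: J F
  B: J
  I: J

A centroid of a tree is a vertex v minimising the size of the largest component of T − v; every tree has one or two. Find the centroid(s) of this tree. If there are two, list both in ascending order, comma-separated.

J

Removing J splits the tree into components of sizes 3, 3, 1, 1, 1, 1, 1, 1, 1, 1, 1, 1, 1; the largest is 3 ≤ ⌊18/2⌋ = 9.
No neighbour of J does as well, so J is the unique centroid.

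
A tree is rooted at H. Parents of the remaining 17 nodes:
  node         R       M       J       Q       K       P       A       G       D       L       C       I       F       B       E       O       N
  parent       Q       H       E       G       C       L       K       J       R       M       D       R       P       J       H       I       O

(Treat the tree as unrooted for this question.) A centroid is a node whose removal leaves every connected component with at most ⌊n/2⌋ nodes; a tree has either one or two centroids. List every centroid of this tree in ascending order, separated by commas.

Delete Q: the remaining components have sizes 9, 8. Max 9 ≤ 9, so Q is a centroid.
Its neighbour G also leaves a largest component of size 9, so both are centroids.

G, Q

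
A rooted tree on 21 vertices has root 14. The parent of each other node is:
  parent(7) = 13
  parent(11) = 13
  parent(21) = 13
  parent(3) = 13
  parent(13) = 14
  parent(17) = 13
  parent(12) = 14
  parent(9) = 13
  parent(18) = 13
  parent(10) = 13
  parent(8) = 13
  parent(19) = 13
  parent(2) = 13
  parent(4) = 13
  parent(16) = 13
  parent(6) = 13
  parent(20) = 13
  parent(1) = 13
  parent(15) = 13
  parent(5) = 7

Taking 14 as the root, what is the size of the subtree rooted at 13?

Descendants of 13 (including itself): 13, 11, 3, 7, 21, 16, 1, 10, 18, 2, 20, 6, 4, 17, 9, 19, 8, 15, 5. That's 19.

19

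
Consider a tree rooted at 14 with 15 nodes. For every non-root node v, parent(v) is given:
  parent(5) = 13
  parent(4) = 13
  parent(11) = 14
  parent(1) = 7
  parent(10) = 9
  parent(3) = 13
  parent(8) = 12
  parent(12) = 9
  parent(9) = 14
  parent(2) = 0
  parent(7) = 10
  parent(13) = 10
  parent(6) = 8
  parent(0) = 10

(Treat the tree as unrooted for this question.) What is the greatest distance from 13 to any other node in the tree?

Distances from 13 peak at 5, attained at 6.
13–10–9–12–8–6

5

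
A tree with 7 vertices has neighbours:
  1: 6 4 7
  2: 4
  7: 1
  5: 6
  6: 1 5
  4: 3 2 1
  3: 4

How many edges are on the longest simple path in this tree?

4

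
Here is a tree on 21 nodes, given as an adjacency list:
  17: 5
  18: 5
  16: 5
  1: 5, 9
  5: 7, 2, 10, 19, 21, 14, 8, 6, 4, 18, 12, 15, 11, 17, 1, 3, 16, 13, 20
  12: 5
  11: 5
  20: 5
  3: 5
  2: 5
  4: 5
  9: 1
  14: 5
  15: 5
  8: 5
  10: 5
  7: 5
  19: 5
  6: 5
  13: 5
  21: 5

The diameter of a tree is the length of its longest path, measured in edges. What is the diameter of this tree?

3

A longest path is 9-1-5-20, with 3 edges.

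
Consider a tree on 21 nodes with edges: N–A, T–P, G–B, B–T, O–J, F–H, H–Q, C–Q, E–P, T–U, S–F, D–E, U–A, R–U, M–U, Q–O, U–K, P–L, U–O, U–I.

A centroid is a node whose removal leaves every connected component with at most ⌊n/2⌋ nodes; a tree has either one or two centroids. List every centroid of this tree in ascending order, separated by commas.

U

Delete U: the remaining components have sizes 7, 7, 2, 1, 1, 1, 1. Max 7 ≤ 10, so U is a centroid.
Every other node leaves some component of size > 10, so the centroid is unique.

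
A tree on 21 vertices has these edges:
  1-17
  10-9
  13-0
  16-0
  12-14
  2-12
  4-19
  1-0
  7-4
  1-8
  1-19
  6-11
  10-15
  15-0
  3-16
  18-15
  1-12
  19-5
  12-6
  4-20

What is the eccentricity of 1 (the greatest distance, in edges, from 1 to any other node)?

4

The node farthest from 1 is 9, via 1 – 0 – 15 – 10 – 9 — 4 edges.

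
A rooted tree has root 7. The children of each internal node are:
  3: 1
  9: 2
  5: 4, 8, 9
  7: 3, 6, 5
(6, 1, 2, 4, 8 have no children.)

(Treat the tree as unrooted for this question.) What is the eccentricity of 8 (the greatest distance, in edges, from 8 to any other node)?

The node farthest from 8 is 1, via 8–5–7–3–1 — 4 edges.

4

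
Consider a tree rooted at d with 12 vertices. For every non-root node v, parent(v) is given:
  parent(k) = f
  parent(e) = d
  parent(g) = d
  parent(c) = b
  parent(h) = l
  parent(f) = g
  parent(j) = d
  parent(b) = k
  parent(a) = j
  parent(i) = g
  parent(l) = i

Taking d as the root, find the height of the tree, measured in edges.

5

A deepest node is c, reached by d–g–f–k–b–c.
That path has 5 edges, so the height is 5.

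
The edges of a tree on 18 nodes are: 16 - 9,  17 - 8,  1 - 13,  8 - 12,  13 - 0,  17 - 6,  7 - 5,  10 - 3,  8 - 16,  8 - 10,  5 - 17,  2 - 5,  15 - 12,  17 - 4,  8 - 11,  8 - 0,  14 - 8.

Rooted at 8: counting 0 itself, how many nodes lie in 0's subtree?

3

0's subtree: {0, 13, 1}, size 3.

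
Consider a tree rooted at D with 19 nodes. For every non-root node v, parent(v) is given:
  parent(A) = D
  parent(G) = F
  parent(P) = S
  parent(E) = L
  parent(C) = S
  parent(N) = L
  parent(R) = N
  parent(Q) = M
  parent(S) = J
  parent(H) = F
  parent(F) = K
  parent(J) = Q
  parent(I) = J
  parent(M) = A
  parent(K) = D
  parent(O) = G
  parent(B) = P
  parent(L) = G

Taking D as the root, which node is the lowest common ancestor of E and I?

E's ancestor chain is E, L, G, F, K, D and I's is I, J, Q, M, A, D; they first meet at D.

D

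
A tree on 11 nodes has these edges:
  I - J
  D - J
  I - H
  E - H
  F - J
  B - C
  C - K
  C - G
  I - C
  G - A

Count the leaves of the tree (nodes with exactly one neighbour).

Exactly 6 nodes have a single neighbour: A, B, D, E, F, K.

6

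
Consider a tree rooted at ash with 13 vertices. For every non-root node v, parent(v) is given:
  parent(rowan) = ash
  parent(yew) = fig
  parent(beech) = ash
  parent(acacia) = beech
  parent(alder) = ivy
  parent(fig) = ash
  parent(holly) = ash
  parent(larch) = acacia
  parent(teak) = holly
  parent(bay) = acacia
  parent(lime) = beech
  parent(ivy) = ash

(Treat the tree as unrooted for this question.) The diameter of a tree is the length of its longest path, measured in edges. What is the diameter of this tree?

A longest path is yew - fig - ash - beech - acacia - bay, with 5 edges.

5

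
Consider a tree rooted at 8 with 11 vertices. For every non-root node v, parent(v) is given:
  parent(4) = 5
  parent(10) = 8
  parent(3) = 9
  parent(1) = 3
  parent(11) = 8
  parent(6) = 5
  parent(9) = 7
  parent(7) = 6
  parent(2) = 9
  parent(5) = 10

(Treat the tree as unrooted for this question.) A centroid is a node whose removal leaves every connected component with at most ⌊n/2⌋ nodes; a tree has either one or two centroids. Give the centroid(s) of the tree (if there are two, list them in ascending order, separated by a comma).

6

If 6 is removed the pieces have sizes 5, 5, all ≤ ⌊11/2⌋ = 5.
No neighbour of 6 does as well, so 6 is the unique centroid.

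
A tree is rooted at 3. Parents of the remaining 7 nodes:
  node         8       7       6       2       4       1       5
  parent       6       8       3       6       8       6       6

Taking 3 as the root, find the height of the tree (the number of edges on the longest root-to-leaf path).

The longest root-to-leaf path is 3–6–8–4 (3 edges).

3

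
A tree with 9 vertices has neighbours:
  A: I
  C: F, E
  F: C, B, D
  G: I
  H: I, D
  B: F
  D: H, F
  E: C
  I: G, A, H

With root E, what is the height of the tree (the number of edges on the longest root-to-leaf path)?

A deepest node is G, reached by E → C → F → D → H → I → G.
That path has 6 edges, so the height is 6.

6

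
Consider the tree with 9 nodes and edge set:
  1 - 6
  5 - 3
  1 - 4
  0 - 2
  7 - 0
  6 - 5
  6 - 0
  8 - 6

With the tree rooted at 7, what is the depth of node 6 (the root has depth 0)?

Climbing from 6 to the root: 6 → 0 → 7. That's 2 steps.

2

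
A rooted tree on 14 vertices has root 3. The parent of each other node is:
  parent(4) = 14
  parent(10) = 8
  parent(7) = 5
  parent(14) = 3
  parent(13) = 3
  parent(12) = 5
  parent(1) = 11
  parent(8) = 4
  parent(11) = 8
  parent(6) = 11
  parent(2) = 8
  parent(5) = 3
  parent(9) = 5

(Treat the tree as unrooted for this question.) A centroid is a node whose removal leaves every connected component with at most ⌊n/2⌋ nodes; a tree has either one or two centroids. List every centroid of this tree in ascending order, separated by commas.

4, 14

Removing 4 splits the tree into components of sizes 7, 6; the largest is 7 ≤ ⌊14/2⌋ = 7.
Its neighbour 14 also leaves a largest component of size 7, so both are centroids.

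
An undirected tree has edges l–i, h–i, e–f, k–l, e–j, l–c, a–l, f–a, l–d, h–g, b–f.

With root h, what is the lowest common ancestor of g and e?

g's ancestor chain is g, h and e's is e, f, a, l, i, h; they first meet at h.

h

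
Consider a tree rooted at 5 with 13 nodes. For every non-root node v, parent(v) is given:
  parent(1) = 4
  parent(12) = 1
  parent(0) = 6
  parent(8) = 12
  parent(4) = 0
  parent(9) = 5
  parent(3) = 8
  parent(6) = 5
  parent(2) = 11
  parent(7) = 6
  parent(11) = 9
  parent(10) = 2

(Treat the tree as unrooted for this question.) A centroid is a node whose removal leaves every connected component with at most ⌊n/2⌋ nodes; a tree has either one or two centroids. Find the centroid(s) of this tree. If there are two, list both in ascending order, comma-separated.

6

If 6 is removed the pieces have sizes 6, 5, 1, all ≤ ⌊13/2⌋ = 6.
No neighbour of 6 does as well, so 6 is the unique centroid.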